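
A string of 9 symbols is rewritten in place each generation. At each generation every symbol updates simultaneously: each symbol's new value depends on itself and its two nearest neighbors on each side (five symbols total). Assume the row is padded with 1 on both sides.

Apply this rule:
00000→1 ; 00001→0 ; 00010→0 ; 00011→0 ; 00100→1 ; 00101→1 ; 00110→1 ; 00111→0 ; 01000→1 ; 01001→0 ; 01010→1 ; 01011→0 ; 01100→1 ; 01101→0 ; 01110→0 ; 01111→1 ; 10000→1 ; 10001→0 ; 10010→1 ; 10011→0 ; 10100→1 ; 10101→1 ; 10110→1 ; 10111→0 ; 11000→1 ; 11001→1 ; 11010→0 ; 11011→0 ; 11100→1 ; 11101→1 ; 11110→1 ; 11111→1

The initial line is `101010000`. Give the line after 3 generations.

101111100
100111110
110011110

110011110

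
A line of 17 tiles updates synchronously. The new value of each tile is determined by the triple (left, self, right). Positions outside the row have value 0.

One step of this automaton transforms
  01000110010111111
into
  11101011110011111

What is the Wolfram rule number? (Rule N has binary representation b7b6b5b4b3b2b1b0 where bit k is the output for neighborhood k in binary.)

214

position 12: 111 → 1  (bit 7 = 1)
position 6: 110 → 1  (bit 6 = 1)
position 10: 101 → 0  (bit 5 = 0)
position 2: 100 → 1  (bit 4 = 1)
position 5: 011 → 0  (bit 3 = 0)
position 1: 010 → 1  (bit 2 = 1)
position 0: 001 → 1  (bit 1 = 1)
position 3: 000 → 0  (bit 0 = 0)
bits b7..b0 = 11010110 = 214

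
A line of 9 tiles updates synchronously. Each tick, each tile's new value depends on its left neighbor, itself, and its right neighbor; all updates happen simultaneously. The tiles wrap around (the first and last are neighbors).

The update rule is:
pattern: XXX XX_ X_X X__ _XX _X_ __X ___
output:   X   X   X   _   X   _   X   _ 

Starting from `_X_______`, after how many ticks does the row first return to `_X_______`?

X________
________X
_______X_
______X__
_____X___
____X____
___X_____
__X______
_X_______

9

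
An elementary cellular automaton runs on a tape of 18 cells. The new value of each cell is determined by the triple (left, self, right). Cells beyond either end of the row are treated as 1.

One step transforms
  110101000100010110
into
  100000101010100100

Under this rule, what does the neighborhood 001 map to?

At position 8 the neighborhood is 001; the next row has 1 there.

1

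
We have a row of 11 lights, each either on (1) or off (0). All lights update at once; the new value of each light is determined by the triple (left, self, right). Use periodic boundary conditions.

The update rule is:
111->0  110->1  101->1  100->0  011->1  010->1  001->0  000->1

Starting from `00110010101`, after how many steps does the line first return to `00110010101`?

3

step 1: 00110011111
step 2: 00110010001
step 3: 00110010101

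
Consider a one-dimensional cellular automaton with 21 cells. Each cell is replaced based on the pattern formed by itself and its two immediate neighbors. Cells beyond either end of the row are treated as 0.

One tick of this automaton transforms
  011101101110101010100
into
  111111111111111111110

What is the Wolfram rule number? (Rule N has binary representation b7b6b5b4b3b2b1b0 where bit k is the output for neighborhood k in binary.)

position 2: 111 → 1  (bit 7 = 1)
position 3: 110 → 1  (bit 6 = 1)
position 4: 101 → 1  (bit 5 = 1)
position 19: 100 → 1  (bit 4 = 1)
position 1: 011 → 1  (bit 3 = 1)
position 12: 010 → 1  (bit 2 = 1)
position 0: 001 → 1  (bit 1 = 1)
position 20: 000 → 0  (bit 0 = 0)
bits b7..b0 = 11111110 = 254

254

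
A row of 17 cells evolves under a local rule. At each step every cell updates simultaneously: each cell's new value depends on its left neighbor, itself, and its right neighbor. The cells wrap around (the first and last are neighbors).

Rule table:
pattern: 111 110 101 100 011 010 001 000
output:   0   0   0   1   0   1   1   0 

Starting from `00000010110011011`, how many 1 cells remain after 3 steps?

10000110001100000
11001001010010001
00111111011111010
count of 1: 12

12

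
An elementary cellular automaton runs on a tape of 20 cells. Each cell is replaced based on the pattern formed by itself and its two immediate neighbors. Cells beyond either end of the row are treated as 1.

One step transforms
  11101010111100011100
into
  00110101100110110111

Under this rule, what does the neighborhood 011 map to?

At position 8 the neighborhood is 011; the next row has 1 there.

1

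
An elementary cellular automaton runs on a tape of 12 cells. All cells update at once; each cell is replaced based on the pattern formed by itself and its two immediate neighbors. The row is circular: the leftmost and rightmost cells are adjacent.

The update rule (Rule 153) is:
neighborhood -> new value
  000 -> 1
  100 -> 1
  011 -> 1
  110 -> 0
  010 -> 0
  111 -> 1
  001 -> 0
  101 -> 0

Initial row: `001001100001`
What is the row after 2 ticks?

010000011010

100101011100
010000011010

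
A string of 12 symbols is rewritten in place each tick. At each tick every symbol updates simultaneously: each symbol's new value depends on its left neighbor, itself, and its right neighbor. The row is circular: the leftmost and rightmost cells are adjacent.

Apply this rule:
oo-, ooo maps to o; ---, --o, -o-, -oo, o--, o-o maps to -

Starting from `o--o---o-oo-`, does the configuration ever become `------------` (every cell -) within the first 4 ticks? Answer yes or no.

tick 1: ----------o-
tick 2: ------------
all cells are - at tick 2

yes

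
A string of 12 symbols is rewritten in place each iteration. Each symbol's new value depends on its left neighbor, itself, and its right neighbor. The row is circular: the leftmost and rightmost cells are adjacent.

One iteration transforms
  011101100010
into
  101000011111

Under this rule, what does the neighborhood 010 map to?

At position 10 the neighborhood is 010; the next row has 1 there.

1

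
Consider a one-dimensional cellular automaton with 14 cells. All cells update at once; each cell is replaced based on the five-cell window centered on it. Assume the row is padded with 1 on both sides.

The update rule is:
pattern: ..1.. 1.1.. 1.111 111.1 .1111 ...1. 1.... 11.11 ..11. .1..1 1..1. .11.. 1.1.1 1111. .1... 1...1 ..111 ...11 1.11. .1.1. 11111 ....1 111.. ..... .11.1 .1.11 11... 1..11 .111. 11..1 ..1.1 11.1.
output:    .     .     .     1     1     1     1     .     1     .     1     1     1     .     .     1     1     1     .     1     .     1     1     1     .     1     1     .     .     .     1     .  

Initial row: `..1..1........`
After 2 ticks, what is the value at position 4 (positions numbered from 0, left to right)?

.

.1..1..1111111
...1...11.....
position 4 holds .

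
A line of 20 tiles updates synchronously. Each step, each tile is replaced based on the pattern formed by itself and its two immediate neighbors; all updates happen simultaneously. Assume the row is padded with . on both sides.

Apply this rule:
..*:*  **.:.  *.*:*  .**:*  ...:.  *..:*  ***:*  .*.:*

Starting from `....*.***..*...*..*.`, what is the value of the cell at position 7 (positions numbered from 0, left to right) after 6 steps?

...*****.****.******
..*****.****.******.
.*****.****.******.*
*****.****.******.**
****.****.******.**.
***.****.******.**.*
position 7 holds *

*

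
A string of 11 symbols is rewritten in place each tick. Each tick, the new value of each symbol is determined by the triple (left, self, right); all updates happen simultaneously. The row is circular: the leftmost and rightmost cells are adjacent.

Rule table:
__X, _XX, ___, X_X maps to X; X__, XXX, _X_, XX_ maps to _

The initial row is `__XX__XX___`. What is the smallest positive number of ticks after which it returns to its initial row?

22

XXX__XX__XX
____XX__XX_
XXXXX__XX__
X_____XX__X
__XXXXX__XX
_XX_____XX_
XX__XXXXX__
X__XX_____X
__XX__XXXXX
_XX__XX____
XX__XX__XXX
___XX__XX__
XXXX__XX__X
_____XX__XX
_XXXXX__XX_
XX_____XX__
X__XXXXX__X
__XX_____XX
_XX__XXXXX_
XX__XX_____
X__XX__XXXX
__XX__XX___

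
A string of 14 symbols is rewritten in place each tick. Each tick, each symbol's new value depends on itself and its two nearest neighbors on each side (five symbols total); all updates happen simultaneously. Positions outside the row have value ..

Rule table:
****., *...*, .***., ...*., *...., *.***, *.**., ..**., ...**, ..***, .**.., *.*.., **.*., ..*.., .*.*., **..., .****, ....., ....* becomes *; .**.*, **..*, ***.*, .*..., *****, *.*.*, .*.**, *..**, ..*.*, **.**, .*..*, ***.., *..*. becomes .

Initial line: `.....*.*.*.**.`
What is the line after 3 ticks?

tick 1: *****.*.*..***
tick 2: **.*.*.**..**.
tick 3: *.*.*..**..***

*.*.*..**..***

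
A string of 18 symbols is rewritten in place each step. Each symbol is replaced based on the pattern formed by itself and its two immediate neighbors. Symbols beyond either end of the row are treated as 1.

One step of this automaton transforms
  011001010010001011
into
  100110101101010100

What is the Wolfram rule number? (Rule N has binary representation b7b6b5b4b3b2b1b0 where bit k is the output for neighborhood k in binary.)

50

position 17: 111 → 0  (bit 7 = 0)
position 2: 110 → 0  (bit 6 = 0)
position 0: 101 → 1  (bit 5 = 1)
position 3: 100 → 1  (bit 4 = 1)
position 1: 011 → 0  (bit 3 = 0)
position 5: 010 → 0  (bit 2 = 0)
position 4: 001 → 1  (bit 1 = 1)
position 12: 000 → 0  (bit 0 = 0)
bits b7..b0 = 00110010 = 50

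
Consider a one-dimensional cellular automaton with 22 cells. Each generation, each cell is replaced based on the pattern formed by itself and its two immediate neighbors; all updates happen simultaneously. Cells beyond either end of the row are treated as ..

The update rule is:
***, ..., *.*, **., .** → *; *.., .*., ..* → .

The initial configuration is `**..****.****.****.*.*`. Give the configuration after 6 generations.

**..***************.*.
**..****************..
**..****************.*
**..*****************.
**..*****************.  (fixed point — unchanged through generation 6)

**..*****************.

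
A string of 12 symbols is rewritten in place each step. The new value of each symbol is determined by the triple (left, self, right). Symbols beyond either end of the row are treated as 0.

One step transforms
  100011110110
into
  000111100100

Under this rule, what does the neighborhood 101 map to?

At position 8 the neighborhood is 101; the next row has 0 there.

0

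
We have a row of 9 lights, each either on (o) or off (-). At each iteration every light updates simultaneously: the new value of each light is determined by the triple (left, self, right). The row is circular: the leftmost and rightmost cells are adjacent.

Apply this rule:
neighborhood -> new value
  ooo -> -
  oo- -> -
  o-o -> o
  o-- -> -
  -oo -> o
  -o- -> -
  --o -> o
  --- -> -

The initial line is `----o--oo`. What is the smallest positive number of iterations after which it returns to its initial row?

iteration 1: ---o--oo-
iteration 2: --o--oo--
iteration 3: -o--oo---
iteration 4: o--oo----
iteration 5: --oo----o
iteration 6: -oo----o-
iteration 7: oo----o--
iteration 8: o----o--o
iteration 9: ----o--oo

9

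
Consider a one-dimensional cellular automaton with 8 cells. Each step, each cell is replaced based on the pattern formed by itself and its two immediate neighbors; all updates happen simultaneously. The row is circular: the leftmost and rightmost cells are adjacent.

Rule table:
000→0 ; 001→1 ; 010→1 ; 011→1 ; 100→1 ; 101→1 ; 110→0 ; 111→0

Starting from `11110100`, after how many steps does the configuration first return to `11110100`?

3

10001111
01011000
11110100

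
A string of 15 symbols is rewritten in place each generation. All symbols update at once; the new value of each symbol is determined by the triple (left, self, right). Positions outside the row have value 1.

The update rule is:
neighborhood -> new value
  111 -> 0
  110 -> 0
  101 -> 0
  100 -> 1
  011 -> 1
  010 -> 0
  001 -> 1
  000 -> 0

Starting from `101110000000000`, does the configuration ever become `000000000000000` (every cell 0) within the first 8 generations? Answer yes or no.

001001000000001
110110100000011
000100010000110
101010101001100
000000000111011
100000001100010
010000011010100
001000110000011
generation 8 is 001000110000011, still not uniform 0

no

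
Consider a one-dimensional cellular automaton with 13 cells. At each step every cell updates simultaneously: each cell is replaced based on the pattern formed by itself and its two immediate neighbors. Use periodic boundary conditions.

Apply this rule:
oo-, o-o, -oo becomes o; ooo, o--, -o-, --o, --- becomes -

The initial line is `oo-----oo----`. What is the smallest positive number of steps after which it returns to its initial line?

step 1: oo-----oo----

1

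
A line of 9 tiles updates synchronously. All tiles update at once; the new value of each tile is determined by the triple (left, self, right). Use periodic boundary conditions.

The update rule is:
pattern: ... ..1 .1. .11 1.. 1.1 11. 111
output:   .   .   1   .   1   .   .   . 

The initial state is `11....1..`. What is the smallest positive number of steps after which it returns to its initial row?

..1...11.
..11....1
1...1...1
.1..11...
.11...1..
...1..11.
...11...1
1....1..1
.1...11..
.11....1.
...1...11
1..11....
11...1...
..1..11..
..11...1.
....1..11
1...11...
11....1..

18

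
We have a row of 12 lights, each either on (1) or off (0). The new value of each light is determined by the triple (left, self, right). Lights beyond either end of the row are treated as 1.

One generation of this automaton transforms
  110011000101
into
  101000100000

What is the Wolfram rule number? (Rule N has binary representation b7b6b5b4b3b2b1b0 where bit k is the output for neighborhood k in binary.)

position 0: 111 → 1  (bit 7 = 1)
position 1: 110 → 0  (bit 6 = 0)
position 10: 101 → 0  (bit 5 = 0)
position 2: 100 → 1  (bit 4 = 1)
position 4: 011 → 0  (bit 3 = 0)
position 9: 010 → 0  (bit 2 = 0)
position 3: 001 → 0  (bit 1 = 0)
position 7: 000 → 0  (bit 0 = 0)
bits b7..b0 = 10010000 = 144

144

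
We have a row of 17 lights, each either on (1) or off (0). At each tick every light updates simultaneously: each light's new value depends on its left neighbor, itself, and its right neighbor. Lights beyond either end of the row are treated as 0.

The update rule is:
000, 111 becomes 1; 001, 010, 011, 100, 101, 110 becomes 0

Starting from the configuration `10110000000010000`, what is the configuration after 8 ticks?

11111100110000000

00000111111000111
11110011110010010
01100001100000000
00001100001111111
11100001100111110
01001100000011100
00000001111001001
11111100110000000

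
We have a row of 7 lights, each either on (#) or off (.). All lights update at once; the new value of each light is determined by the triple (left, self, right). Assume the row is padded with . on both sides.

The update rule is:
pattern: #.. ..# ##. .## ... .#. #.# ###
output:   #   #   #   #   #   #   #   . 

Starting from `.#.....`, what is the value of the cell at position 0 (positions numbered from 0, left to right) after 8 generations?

#

generation 1: #######
generation 2: #.....#
generation 3: #######  (repeats generation 1; period 2)
generation 8: #.....#
position 0 holds #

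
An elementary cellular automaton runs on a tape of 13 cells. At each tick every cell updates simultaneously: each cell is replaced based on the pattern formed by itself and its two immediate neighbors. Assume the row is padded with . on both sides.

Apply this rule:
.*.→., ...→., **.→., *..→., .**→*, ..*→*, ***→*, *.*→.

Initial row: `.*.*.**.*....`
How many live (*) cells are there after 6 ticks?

tick 1: *....*.......
tick 2: ....*........
tick 3: ...*.........
tick 4: ..*..........
tick 5: .*...........
tick 6: *............
count of *: 1

1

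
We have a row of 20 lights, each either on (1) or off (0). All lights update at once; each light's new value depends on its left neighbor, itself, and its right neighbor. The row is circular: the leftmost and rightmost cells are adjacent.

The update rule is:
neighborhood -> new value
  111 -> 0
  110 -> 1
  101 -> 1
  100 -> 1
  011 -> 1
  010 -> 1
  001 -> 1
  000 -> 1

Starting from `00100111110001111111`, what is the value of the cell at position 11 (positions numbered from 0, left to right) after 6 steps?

0

11111100011111000001
00000111110001111111
11111100011111000001  (repeats step 1; period 2)
step 6: 00000111110001111111
position 11 holds 0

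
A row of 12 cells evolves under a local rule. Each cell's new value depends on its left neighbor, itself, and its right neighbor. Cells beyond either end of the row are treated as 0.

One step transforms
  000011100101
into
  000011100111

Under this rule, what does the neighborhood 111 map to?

1

At position 5 the neighborhood is 111; the next row has 1 there.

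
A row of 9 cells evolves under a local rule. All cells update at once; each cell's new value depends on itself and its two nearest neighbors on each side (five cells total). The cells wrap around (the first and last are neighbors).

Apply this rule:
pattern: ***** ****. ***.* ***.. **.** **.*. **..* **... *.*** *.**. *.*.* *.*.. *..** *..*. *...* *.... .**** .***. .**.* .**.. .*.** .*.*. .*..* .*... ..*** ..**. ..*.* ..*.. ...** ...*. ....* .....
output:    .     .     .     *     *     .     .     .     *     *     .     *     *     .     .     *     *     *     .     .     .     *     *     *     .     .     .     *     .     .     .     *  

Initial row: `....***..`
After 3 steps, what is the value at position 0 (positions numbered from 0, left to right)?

.

**...**.*
**.....**
.*.**...*
position 0 holds .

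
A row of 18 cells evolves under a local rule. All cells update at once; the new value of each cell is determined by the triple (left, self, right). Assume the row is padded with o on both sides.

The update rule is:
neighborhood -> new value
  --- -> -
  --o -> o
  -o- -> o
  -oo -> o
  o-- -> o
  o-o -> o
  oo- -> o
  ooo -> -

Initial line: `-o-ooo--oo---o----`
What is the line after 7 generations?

oooo-oooooo-ooo--o
---ooo----ooo-oooo
o-oo-oo--oo-ooo---
ooooooooooooo-oo-o
------------oooooo
o----------oo-----
oo--------oooo---o

oo--------oooo---o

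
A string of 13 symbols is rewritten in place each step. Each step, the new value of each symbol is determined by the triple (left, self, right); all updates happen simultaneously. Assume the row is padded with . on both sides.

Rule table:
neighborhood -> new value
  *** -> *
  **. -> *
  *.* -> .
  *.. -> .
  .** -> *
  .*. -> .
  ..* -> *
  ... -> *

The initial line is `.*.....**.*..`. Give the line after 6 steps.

*********.**.

*..******...*
..*******.**.
*********.**.
*********.**.  (fixed point — unchanged through step 6)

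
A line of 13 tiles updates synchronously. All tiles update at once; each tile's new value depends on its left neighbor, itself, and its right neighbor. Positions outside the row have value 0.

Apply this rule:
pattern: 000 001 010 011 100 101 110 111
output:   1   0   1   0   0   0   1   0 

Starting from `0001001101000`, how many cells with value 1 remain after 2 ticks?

6

tick 1: 1101000101011
tick 2: 0101010101001
count of 1: 6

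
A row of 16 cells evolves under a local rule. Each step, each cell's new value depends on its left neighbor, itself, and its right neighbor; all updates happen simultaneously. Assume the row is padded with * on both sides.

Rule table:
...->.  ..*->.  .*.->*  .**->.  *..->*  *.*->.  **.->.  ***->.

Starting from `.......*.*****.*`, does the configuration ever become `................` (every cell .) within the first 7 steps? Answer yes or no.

step 1: *......*........
step 2: .*.....**.......
step 3: .**......*......
step 4: ...*.....**.....
step 5: *..**......*....
step 6: .*...*.....**...
step 7: .**..**......*..
step 7 is .**..**......*.., still not uniform .

no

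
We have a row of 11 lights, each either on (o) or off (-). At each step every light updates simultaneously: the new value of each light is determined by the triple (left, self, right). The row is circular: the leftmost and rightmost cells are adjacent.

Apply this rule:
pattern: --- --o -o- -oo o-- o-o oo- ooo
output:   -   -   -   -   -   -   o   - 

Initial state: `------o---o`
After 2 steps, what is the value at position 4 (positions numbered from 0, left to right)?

-

step 1: -----------
step 2: -----------
position 4 holds -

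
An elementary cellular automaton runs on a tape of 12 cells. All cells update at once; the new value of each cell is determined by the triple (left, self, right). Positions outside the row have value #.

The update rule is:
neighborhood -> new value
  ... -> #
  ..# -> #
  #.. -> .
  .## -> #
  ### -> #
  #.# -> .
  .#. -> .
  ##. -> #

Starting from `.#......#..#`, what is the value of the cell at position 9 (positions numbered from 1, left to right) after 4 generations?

.

...#####..##
.#######.###
.#######.###  (fixed point — unchanged through generation 4)
position 9 holds .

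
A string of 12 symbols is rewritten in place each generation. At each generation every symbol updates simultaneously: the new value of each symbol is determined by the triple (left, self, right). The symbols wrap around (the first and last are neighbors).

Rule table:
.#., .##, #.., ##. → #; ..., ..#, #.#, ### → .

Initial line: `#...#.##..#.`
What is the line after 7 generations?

#.#.#.#.#.#.

##..#.###.#.
###.#.#.#.#.
#.#.#.#.#.#.
#.#.#.#.#.#.  (fixed point — unchanged through generation 7)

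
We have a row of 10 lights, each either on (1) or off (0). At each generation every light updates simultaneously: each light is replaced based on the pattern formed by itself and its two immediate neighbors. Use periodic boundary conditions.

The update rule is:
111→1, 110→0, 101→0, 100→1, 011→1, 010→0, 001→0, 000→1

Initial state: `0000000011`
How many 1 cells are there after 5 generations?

6

1111111010
1111110000
1111101110
1111001100
1110101010
count of 1: 6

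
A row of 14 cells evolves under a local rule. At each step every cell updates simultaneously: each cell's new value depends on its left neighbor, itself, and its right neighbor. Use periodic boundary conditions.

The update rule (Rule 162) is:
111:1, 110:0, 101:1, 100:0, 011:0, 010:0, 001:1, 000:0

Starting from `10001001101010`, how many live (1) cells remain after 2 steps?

5

00010010010101
00100100101010
count of 1: 5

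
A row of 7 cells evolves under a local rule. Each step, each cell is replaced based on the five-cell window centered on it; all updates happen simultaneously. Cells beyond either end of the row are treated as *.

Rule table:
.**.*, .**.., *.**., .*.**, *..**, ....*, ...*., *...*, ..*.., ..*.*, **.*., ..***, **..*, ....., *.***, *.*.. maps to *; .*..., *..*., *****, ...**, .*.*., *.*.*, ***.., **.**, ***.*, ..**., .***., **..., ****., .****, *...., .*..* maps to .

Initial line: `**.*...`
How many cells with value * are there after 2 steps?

5

..**.*.
**.**.*
count of *: 5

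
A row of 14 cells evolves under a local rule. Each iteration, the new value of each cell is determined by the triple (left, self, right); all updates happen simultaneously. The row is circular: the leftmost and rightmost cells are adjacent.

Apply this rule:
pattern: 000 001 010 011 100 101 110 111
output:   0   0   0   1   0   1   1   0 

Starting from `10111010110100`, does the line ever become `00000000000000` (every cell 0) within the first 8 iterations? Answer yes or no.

iteration 1: 01101101111000
iteration 2: 01111111001000
iteration 3: 01000001000000
iteration 4: 00000000000000
all cells are 0 at iteration 4

yes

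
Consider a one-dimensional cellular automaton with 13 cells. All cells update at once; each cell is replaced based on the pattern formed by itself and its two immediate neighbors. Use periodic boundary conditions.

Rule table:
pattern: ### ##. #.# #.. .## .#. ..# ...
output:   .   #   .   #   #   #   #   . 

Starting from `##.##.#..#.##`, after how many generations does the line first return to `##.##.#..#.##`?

.#.##.####.#.
##.##.#..#.##

2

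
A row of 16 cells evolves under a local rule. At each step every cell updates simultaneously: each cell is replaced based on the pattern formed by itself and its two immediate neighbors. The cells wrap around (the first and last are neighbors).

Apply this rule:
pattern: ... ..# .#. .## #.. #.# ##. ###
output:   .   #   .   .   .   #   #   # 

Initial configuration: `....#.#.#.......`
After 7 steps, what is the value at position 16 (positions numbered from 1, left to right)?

#

...#.#.#........
..#.#.#.........
.#.#.#..........
#.#.#...........
.#.#...........#
#.#...........#.
.#...........#.#
position 16 holds #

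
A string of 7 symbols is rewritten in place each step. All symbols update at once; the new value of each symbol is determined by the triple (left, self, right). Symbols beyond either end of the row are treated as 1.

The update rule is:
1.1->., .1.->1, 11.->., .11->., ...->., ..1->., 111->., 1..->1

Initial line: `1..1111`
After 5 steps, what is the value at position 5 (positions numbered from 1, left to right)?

.

step 1: .1.....
step 2: .11....
step 3: ...1...
step 4: 1..11..
step 5: .1...1.
position 5 holds .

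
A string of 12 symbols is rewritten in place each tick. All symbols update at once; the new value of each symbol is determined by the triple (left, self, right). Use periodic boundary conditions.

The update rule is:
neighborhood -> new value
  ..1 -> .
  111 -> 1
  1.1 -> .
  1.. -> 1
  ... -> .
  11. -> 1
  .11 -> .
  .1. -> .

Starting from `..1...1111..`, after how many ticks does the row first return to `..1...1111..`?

tick 1: ...1...1111.
tick 2: ....1...1111
tick 3: 1....1...111
tick 4: 11....1...11
tick 5: 111....1...1
tick 6: 1111....1...
tick 7: .1111....1..
tick 8: ..1111....1.
tick 9: ...1111....1
tick 10: 1...1111....
tick 11: .1...1111...
tick 12: ..1...1111..

12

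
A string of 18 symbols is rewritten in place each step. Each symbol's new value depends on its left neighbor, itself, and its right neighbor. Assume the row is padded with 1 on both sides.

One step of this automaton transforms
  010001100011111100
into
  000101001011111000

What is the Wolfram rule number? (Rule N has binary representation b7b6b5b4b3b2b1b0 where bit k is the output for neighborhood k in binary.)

137

position 11: 111 → 1  (bit 7 = 1)
position 6: 110 → 0  (bit 6 = 0)
position 0: 101 → 0  (bit 5 = 0)
position 2: 100 → 0  (bit 4 = 0)
position 5: 011 → 1  (bit 3 = 1)
position 1: 010 → 0  (bit 2 = 0)
position 4: 001 → 0  (bit 1 = 0)
position 3: 000 → 1  (bit 0 = 1)
bits b7..b0 = 10001001 = 137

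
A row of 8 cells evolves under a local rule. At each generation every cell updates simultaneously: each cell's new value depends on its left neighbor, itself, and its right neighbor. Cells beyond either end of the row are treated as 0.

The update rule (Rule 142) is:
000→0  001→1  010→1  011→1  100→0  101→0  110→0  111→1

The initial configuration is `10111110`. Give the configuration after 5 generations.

10111100
10111000
10110000
10100000
10100000

10100000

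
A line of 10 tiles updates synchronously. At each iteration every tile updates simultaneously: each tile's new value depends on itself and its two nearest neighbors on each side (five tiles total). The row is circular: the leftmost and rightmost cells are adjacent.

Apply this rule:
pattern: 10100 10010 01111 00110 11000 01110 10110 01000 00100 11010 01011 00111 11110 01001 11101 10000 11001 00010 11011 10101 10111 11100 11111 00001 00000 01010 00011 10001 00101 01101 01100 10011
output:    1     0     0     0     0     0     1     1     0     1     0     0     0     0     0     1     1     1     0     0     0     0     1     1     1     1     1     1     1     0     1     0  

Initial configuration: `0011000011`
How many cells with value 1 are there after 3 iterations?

iteration 1: 1001011101
iteration 2: 1101000001
iteration 3: 0011111110
count of 1: 7

7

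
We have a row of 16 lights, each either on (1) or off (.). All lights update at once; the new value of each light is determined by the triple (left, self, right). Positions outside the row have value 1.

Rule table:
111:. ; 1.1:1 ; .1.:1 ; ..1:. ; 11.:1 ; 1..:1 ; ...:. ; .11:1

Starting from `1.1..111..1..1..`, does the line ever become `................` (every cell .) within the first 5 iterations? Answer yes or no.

1111.1.11.11.11.
...1111111111111
1..1............
11.11...........
.11111..........
iteration 5 is .11111.........., still not uniform .

no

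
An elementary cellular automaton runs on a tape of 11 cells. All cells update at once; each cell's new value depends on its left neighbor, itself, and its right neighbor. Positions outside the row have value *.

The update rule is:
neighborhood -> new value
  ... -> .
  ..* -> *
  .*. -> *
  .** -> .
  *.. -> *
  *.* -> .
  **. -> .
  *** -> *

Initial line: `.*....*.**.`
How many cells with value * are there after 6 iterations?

6

iteration 1: .**..**....
iteration 2: ...**..*..*
iteration 3: *.*..*****.
iteration 4: ..***.***..
iteration 5: **.*...*.**
iteration 6: *..**.**..*
count of *: 6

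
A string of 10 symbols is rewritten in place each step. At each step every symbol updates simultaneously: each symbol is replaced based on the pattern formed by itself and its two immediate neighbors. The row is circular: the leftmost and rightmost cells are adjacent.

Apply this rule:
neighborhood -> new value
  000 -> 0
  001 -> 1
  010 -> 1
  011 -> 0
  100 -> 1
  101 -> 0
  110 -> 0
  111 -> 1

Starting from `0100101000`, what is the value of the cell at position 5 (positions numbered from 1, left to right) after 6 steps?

1

1111101100
0111000011
0010100100
0110111110
1000011101
0100101000
position 5 holds 1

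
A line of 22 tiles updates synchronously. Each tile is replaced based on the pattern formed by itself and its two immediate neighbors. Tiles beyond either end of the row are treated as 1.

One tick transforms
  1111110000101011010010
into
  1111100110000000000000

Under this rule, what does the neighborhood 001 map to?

0

At position 9 the neighborhood is 001; the next row has 0 there.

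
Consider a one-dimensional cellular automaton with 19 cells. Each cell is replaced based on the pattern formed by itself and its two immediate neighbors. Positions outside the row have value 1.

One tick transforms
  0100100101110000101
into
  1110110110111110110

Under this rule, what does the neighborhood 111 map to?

At position 10 the neighborhood is 111; the next row has 1 there.

1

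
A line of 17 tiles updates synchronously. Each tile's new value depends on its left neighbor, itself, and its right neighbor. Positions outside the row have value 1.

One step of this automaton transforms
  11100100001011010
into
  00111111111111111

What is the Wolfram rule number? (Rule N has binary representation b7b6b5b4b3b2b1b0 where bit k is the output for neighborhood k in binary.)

position 0: 111 → 0  (bit 7 = 0)
position 2: 110 → 1  (bit 6 = 1)
position 11: 101 → 1  (bit 5 = 1)
position 3: 100 → 1  (bit 4 = 1)
position 12: 011 → 1  (bit 3 = 1)
position 5: 010 → 1  (bit 2 = 1)
position 4: 001 → 1  (bit 1 = 1)
position 7: 000 → 1  (bit 0 = 1)
bits b7..b0 = 01111111 = 127

127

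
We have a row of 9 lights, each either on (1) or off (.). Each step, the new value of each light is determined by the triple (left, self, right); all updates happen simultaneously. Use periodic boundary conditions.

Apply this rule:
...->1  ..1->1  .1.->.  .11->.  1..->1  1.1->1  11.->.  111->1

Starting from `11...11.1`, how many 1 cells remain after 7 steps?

step 1: 1.111..1.
step 2: .1.1.11.1
step 3: 1.1.1..1.
step 4: .1.1.11.1  (repeats step 2; period 2)
step 7: 1.1.1..1.
count of 1: 4

4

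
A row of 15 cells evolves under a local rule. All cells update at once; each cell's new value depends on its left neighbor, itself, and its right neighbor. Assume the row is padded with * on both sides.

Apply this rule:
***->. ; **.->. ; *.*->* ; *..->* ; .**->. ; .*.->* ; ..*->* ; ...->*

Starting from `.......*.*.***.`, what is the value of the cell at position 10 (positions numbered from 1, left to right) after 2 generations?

generation 1: ***********...*
generation 2: ...........***.
position 10 holds .

.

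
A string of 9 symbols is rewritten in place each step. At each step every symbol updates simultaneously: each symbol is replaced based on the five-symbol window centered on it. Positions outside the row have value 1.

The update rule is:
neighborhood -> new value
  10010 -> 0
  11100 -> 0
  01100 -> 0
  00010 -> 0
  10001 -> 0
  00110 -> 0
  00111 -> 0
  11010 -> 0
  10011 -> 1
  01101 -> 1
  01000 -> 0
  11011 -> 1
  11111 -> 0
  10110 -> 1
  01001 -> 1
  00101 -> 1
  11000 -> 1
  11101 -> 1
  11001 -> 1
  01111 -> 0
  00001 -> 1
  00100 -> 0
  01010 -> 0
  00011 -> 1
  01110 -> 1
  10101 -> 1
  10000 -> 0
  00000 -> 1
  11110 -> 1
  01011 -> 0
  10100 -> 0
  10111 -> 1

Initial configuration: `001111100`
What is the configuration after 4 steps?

110001011
101001010
100101010
010101010

010101010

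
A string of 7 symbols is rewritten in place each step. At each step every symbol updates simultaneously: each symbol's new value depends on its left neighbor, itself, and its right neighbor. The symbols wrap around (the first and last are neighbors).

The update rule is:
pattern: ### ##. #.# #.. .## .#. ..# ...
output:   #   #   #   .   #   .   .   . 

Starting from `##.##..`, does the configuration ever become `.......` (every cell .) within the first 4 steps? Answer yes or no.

#####..
#####..  (fixed point — unchanged through step 4)
step 4 is #####.., still not uniform .

no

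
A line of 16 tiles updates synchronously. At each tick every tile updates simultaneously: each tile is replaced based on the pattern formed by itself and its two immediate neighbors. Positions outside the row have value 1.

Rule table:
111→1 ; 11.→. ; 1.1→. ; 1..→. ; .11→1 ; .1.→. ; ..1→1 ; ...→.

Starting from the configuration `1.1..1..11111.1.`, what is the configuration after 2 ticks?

....1..11111....
...1..11111....1

...1..11111....1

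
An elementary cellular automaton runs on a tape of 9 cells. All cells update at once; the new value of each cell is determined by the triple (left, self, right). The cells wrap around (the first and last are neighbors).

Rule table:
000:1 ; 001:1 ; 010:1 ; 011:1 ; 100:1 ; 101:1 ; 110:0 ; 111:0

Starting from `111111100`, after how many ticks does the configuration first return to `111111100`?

100000011
011111110
110000001
001111111
111000000
100111111
011100000
110011111
001110000
111001111
000111000
111100111
000011100
111110011
000001110
111111001
000000111
111111100

18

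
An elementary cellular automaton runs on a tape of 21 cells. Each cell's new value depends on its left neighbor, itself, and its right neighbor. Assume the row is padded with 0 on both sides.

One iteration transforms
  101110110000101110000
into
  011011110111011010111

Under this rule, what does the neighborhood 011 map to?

At position 2 the neighborhood is 011; the next row has 1 there.

1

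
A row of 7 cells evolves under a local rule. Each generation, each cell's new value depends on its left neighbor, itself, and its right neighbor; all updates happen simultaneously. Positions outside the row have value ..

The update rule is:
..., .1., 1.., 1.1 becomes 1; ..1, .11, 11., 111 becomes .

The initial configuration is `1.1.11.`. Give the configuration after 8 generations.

11.....

generation 1: 1111..1
generation 2: ....1.1
generation 3: 111.111
generation 4: ...1...
generation 5: 11.1111
generation 6: ..1....
generation 7: 1.11111
generation 8: 11.....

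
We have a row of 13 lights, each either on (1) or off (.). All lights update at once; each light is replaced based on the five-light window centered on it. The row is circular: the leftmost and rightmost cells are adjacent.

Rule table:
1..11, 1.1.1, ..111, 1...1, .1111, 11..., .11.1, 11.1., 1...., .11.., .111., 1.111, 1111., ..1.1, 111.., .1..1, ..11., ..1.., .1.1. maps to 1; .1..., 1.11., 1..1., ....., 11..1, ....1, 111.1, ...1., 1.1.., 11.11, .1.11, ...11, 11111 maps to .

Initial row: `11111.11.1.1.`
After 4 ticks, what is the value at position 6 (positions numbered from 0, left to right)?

11.1...11111.
.11..1.11.1..
.11..1..11..1
..1..11111..1
position 6 holds 1

1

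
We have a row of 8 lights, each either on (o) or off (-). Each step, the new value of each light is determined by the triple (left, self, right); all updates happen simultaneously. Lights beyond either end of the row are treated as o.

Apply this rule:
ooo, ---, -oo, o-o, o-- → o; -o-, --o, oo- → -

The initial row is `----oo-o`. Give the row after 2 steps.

ooo-o-oo
oo-o-ooo

oo-o-ooo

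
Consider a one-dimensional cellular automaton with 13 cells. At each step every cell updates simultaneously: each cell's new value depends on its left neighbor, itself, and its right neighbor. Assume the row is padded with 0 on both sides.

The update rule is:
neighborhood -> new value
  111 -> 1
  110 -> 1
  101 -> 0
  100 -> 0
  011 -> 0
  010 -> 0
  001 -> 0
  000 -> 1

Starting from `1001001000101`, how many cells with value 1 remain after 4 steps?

6

0000000010000
1111111000111
0111111010011
0011111000001
count of 1: 6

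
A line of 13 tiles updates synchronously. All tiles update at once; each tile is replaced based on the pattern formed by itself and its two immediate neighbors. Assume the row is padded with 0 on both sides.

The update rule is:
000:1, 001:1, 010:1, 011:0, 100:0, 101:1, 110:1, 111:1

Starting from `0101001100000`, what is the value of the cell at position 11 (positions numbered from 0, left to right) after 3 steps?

1111010101111
0111111110111
1011111111011
position 11 holds 1

1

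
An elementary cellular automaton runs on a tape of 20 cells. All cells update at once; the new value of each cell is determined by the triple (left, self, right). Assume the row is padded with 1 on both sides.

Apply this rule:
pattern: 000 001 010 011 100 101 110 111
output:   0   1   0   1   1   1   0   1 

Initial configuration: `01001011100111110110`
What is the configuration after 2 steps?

10110111011111101101
01101110111111011011

01101110111111011011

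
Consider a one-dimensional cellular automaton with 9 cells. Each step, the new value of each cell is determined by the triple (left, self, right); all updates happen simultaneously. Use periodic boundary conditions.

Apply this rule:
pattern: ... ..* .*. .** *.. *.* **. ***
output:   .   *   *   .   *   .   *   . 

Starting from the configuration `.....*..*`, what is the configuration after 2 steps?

*...*****
**.*.....

**.*.....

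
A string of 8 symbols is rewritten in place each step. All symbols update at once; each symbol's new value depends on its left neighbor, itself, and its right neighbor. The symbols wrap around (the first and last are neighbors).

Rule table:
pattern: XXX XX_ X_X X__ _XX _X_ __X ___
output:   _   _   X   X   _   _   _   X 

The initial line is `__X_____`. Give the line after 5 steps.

X__XXXXX
_X______
__XXXXXX
X_______
_XXXXXX_

_XXXXXX_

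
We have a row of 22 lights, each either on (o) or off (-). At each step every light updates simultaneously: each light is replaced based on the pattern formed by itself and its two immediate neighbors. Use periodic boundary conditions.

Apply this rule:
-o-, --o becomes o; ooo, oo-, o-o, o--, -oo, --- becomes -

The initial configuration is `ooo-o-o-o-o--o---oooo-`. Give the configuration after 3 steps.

step 1: ----o-o-o-o-oo--o-----
step 2: ---oo-o-o-o----oo-----
step 3: --o---o-o-o---o-------

--o---o-o-o---o-------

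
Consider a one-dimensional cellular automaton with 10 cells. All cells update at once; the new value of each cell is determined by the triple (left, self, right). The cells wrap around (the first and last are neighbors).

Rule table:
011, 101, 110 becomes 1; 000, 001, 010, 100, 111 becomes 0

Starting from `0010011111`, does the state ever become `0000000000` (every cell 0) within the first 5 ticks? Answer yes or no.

tick 1: 0000010001
tick 2: 0000000000
all cells are 0 at tick 2

yes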